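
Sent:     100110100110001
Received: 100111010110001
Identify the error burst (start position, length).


XOR: 000001110000000

Burst at position 5, length 3


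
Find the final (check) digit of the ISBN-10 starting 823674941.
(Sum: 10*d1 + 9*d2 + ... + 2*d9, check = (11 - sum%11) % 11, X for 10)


Weighted sum: 276
276 mod 11 = 1

Check digit: X


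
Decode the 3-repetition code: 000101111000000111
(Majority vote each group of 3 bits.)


Groups: 000, 101, 111, 000, 000, 111
Majority votes: 011001

011001


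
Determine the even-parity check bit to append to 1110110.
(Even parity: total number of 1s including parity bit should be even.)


Number of 1s in data: 5
Parity bit: 1

1


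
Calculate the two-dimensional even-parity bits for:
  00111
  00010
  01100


Row parities: 110
Column parities: 01001

Row P: 110, Col P: 01001, Corner: 0


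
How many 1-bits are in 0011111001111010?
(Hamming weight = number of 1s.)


Counting 1s in 0011111001111010

10


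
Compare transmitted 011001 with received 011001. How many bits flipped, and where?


XOR: 000000

0 errors (received matches sent)


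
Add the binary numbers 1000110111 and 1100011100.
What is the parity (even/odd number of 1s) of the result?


1000110111 = 567
1100011100 = 796
Sum = 1363 = 10101010011
1s count = 6

even parity (6 ones in 10101010011)


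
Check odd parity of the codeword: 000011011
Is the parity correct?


Number of 1s: 4

No, parity error (4 ones)


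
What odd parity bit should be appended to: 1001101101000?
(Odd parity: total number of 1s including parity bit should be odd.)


Number of 1s in data: 6
Parity bit: 1

1


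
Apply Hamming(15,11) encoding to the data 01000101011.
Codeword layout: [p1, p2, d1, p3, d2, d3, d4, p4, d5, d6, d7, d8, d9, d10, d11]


Parity bits: p1=0, p2=1, p3=0, p4=0

010010000101011


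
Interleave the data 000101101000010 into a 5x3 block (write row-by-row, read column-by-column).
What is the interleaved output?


Matrix:
  000
  101
  101
  000
  010
Read columns: 011000000101100

011000000101100


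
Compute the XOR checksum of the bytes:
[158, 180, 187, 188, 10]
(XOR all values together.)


XOR chain: 158 ^ 180 ^ 187 ^ 188 ^ 10 = 39

39


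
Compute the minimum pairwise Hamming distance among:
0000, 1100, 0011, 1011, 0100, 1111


Comparing all pairs, minimum distance: 1
Can detect 0 errors, correct 0 errors

1


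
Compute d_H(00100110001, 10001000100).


XOR: 10101110101
Count of 1s: 7

7


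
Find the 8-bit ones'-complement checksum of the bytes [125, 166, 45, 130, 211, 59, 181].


Sum = 917 mod 256 = 149
Complement = 106

106


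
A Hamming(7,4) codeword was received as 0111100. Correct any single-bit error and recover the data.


Syndrome = 0: no error detected

Data: 1100 (no errors)


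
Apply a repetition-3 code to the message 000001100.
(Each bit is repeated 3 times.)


Each bit -> 3 copies

000000000000000111111000000


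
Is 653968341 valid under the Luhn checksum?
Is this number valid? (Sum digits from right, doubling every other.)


Luhn sum = 44
44 mod 10 = 4

Invalid (Luhn sum mod 10 = 4)


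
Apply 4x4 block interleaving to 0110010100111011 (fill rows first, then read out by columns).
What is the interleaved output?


Matrix:
  0110
  0101
  0011
  1011
Read columns: 0001110010110111

0001110010110111


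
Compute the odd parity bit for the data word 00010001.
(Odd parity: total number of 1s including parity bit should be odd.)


Number of 1s in data: 2
Parity bit: 1

1


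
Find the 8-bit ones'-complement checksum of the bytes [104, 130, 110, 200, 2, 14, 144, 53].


Sum = 757 mod 256 = 245
Complement = 10

10


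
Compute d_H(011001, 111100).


XOR: 100101
Count of 1s: 3

3


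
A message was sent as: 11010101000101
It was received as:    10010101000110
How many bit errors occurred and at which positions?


XOR: 01000000000011

3 error(s) at position(s): 1, 12, 13


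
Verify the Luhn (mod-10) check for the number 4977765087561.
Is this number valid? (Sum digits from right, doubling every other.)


Luhn sum = 62
62 mod 10 = 2

Invalid (Luhn sum mod 10 = 2)


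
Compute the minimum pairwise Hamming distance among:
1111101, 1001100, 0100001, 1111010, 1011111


Comparing all pairs, minimum distance: 2
Can detect 1 errors, correct 0 errors

2


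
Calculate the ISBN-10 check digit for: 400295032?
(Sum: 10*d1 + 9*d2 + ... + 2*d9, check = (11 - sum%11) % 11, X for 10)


Weighted sum: 146
146 mod 11 = 3

Check digit: 8


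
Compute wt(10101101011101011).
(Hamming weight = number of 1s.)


Counting 1s in 10101101011101011

11


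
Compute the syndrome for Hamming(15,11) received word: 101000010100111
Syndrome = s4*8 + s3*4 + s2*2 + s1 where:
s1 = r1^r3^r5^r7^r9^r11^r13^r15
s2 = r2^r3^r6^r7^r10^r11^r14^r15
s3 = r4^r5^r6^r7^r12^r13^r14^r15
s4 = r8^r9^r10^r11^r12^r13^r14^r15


s1=0, s2=0, s3=1, s4=1

Syndrome = 12 (error at position 12)


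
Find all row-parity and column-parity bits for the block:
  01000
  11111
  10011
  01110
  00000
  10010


Row parities: 111100
Column parities: 11000

Row P: 111100, Col P: 11000, Corner: 0


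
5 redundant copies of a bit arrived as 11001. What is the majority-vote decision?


Ones: 3 out of 5
Threshold: 3

1 (3/5 voted 1)


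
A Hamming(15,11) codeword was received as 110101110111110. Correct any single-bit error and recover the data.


Syndrome = 0: no error detected

Data: 00110111110 (no errors)


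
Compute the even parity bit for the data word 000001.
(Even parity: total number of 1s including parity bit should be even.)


Number of 1s in data: 1
Parity bit: 1

1


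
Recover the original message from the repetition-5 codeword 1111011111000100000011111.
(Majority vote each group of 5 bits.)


Groups: 11110, 11111, 00010, 00000, 11111
Majority votes: 11001

11001


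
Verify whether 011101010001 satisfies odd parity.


Number of 1s: 6

No, parity error (6 ones)


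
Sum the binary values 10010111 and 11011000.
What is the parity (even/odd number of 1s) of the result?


10010111 = 151
11011000 = 216
Sum = 367 = 101101111
1s count = 7

odd parity (7 ones in 101101111)


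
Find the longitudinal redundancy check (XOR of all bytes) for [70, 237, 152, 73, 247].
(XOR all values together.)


XOR chain: 70 ^ 237 ^ 152 ^ 73 ^ 247 = 141

141


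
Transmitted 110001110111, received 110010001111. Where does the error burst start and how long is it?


XOR: 000011111000

Burst at position 4, length 5


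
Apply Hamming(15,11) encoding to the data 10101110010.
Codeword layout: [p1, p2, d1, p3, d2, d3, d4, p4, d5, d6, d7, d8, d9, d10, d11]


Parity bits: p1=1, p2=1, p3=0, p4=0

111001001110010


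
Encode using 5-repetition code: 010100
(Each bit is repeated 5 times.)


Each bit -> 5 copies

000001111100000111110000000000


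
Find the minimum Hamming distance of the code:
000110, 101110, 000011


Comparing all pairs, minimum distance: 2
Can detect 1 errors, correct 0 errors

2


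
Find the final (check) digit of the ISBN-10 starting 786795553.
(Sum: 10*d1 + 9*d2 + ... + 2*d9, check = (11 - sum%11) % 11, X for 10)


Weighted sum: 359
359 mod 11 = 7

Check digit: 4


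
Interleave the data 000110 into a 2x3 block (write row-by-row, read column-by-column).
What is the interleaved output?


Matrix:
  000
  110
Read columns: 010100

010100


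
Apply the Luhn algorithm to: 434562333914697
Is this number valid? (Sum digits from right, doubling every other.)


Luhn sum = 77
77 mod 10 = 7

Invalid (Luhn sum mod 10 = 7)


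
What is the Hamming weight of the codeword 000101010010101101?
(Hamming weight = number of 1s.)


Counting 1s in 000101010010101101

8


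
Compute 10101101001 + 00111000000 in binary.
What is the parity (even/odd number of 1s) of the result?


10101101001 = 1385
00111000000 = 448
Sum = 1833 = 11100101001
1s count = 6

even parity (6 ones in 11100101001)


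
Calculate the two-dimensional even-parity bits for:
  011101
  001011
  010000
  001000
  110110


Row parities: 01110
Column parities: 111000

Row P: 01110, Col P: 111000, Corner: 1


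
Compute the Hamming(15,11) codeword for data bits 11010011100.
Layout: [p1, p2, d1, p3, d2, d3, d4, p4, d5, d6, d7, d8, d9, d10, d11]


Parity bits: p1=1, p2=1, p3=0, p4=1

111010110011100


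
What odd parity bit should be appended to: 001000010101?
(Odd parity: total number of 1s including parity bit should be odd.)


Number of 1s in data: 4
Parity bit: 1

1


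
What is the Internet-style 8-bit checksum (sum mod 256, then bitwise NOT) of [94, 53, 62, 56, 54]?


Sum = 319 mod 256 = 63
Complement = 192

192


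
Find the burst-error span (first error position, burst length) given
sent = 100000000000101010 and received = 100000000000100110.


XOR: 000000000000001100

Burst at position 14, length 2


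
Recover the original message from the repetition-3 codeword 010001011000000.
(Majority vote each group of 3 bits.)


Groups: 010, 001, 011, 000, 000
Majority votes: 00100

00100


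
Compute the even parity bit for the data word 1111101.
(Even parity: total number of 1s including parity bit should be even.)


Number of 1s in data: 6
Parity bit: 0

0


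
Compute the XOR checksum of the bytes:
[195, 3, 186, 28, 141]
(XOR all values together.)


XOR chain: 195 ^ 3 ^ 186 ^ 28 ^ 141 = 235

235


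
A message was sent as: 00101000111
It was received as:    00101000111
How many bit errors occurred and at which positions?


XOR: 00000000000

0 errors (received matches sent)


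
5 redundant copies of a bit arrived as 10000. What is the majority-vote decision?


Ones: 1 out of 5
Threshold: 3

0 (1/5 voted 1)


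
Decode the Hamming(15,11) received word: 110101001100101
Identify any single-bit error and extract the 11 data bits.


Syndrome = 0: no error detected

Data: 00101100101 (no errors)


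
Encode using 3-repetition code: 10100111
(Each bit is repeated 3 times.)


Each bit -> 3 copies

111000111000000111111111


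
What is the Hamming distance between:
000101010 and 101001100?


XOR: 101100110
Count of 1s: 5

5


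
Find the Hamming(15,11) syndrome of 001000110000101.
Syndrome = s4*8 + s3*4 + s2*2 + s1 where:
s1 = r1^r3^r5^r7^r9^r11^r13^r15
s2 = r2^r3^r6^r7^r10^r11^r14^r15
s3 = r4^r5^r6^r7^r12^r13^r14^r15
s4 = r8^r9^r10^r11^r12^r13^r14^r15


s1=0, s2=1, s3=1, s4=1

Syndrome = 14 (error at position 14)


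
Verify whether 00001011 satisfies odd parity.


Number of 1s: 3

Yes, parity is correct (3 ones)


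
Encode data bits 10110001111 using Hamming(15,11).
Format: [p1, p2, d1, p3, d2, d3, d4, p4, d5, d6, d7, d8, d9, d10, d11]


Parity bits: p1=0, p2=1, p3=0, p4=0

011001100001111


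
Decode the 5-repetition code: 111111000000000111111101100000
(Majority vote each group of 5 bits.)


Groups: 11111, 10000, 00000, 11111, 11011, 00000
Majority votes: 100110

100110


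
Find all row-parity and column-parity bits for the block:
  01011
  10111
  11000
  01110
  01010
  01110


Row parities: 100101
Column parities: 01110

Row P: 100101, Col P: 01110, Corner: 1


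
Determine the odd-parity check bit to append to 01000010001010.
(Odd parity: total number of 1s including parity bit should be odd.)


Number of 1s in data: 4
Parity bit: 1

1


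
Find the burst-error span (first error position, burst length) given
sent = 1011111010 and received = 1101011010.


XOR: 0110100000

Burst at position 1, length 4


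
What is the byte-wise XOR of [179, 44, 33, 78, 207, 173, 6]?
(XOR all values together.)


XOR chain: 179 ^ 44 ^ 33 ^ 78 ^ 207 ^ 173 ^ 6 = 148

148


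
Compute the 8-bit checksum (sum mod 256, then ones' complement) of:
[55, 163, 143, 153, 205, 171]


Sum = 890 mod 256 = 122
Complement = 133

133


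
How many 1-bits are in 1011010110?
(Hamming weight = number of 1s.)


Counting 1s in 1011010110

6


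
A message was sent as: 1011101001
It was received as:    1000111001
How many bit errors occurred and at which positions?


XOR: 0011010000

3 error(s) at position(s): 2, 3, 5


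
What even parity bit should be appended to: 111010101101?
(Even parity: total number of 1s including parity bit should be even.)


Number of 1s in data: 8
Parity bit: 0

0


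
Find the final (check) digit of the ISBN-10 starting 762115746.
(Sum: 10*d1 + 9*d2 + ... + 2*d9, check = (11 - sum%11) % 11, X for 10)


Weighted sum: 230
230 mod 11 = 10

Check digit: 1


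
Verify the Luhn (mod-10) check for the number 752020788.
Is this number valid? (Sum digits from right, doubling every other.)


Luhn sum = 34
34 mod 10 = 4

Invalid (Luhn sum mod 10 = 4)


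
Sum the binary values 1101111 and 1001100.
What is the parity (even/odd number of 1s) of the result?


1101111 = 111
1001100 = 76
Sum = 187 = 10111011
1s count = 6

even parity (6 ones in 10111011)


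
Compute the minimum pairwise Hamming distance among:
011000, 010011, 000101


Comparing all pairs, minimum distance: 3
Can detect 2 errors, correct 1 errors

3


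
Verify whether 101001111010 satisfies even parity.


Number of 1s: 7

No, parity error (7 ones)


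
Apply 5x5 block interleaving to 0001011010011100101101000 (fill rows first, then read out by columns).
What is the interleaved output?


Matrix:
  00010
  11010
  01110
  01011
  01000
Read columns: 0100001111001001111000010

0100001111001001111000010


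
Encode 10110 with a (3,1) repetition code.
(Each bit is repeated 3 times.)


Each bit -> 3 copies

111000111111000


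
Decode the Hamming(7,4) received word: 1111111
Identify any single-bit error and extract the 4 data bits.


Syndrome = 0: no error detected

Data: 1111 (no errors)


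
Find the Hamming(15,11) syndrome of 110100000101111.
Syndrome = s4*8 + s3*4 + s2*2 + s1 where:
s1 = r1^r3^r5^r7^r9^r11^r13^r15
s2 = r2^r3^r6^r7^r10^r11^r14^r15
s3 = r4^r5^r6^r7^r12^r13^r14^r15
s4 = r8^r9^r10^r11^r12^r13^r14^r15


s1=1, s2=0, s3=1, s4=1

Syndrome = 13 (error at position 13)


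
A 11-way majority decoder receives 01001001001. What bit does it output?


Ones: 4 out of 11
Threshold: 6

0 (4/11 voted 1)


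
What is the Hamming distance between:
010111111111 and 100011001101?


XOR: 110100110010
Count of 1s: 6

6


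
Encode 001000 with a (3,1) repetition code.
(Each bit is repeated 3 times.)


Each bit -> 3 copies

000000111000000000


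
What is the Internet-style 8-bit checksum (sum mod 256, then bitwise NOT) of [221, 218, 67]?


Sum = 506 mod 256 = 250
Complement = 5

5


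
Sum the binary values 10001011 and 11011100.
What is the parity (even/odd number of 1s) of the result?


10001011 = 139
11011100 = 220
Sum = 359 = 101100111
1s count = 6

even parity (6 ones in 101100111)


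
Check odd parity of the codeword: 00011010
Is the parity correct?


Number of 1s: 3

Yes, parity is correct (3 ones)


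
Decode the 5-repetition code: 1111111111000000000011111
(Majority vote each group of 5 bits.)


Groups: 11111, 11111, 00000, 00000, 11111
Majority votes: 11001

11001


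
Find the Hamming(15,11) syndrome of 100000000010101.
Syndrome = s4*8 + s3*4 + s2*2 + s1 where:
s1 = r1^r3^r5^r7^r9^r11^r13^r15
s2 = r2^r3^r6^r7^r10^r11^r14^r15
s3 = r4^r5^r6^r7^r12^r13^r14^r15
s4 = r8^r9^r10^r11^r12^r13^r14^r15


s1=0, s2=0, s3=0, s4=1

Syndrome = 8 (error at position 8)


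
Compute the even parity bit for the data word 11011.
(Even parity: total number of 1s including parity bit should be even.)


Number of 1s in data: 4
Parity bit: 0

0


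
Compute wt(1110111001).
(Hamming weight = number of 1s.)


Counting 1s in 1110111001

7


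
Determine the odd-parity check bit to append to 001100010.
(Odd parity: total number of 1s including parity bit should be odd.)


Number of 1s in data: 3
Parity bit: 0

0


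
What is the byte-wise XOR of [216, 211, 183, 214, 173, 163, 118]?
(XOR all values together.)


XOR chain: 216 ^ 211 ^ 183 ^ 214 ^ 173 ^ 163 ^ 118 = 18

18


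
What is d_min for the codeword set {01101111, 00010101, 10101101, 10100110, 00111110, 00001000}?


Comparing all pairs, minimum distance: 3
Can detect 2 errors, correct 1 errors

3


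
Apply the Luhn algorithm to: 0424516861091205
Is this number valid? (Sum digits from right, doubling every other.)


Luhn sum = 47
47 mod 10 = 7

Invalid (Luhn sum mod 10 = 7)


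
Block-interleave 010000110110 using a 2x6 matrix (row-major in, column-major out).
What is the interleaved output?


Matrix:
  010000
  110110
Read columns: 011100010100

011100010100


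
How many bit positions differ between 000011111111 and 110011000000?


XOR: 110000111111
Count of 1s: 8

8


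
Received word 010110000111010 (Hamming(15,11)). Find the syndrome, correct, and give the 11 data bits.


Syndrome = 0: no error detected

Data: 01000111010 (no errors)


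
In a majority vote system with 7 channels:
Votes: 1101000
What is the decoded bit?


Ones: 3 out of 7
Threshold: 4

0 (3/7 voted 1)


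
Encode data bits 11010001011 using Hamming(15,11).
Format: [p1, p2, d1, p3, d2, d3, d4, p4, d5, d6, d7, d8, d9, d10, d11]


Parity bits: p1=0, p2=0, p3=1, p4=1

001110110001011


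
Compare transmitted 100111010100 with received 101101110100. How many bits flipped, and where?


XOR: 001010100000

3 error(s) at position(s): 2, 4, 6


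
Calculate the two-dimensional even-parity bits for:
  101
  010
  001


Row parities: 011
Column parities: 110

Row P: 011, Col P: 110, Corner: 0


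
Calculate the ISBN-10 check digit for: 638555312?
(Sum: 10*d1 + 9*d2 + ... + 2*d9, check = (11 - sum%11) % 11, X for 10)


Weighted sum: 260
260 mod 11 = 7

Check digit: 4


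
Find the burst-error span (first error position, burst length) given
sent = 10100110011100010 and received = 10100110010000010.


XOR: 00000000001100000

Burst at position 10, length 2


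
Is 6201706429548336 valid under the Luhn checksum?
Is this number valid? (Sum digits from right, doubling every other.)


Luhn sum = 58
58 mod 10 = 8

Invalid (Luhn sum mod 10 = 8)


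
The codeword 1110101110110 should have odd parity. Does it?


Number of 1s: 9

Yes, parity is correct (9 ones)


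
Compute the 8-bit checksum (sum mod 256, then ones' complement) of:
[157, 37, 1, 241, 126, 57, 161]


Sum = 780 mod 256 = 12
Complement = 243

243


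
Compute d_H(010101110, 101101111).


XOR: 111000001
Count of 1s: 4

4


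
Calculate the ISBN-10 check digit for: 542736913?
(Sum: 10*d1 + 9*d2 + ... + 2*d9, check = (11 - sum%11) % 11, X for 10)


Weighted sum: 244
244 mod 11 = 2

Check digit: 9


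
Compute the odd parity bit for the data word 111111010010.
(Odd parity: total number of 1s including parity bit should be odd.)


Number of 1s in data: 8
Parity bit: 1

1


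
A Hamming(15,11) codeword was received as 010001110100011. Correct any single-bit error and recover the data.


Syndrome = 0: no error detected

Data: 00110100011 (no errors)


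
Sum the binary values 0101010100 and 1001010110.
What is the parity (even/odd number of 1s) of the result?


0101010100 = 340
1001010110 = 598
Sum = 938 = 1110101010
1s count = 6

even parity (6 ones in 1110101010)


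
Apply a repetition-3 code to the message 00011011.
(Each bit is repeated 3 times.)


Each bit -> 3 copies

000000000111111000111111


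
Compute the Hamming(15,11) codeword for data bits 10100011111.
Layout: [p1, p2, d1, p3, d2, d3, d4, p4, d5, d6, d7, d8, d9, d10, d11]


Parity bits: p1=0, p2=1, p3=1, p4=1

011101010011111


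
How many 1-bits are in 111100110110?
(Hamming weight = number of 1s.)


Counting 1s in 111100110110

8


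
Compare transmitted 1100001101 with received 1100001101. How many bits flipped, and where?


XOR: 0000000000

0 errors (received matches sent)


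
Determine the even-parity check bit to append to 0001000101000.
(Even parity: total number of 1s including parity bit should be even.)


Number of 1s in data: 3
Parity bit: 1

1


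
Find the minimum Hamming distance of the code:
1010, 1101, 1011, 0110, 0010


Comparing all pairs, minimum distance: 1
Can detect 0 errors, correct 0 errors

1


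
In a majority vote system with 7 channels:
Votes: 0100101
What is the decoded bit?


Ones: 3 out of 7
Threshold: 4

0 (3/7 voted 1)


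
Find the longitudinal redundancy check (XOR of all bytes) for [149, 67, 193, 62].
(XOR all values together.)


XOR chain: 149 ^ 67 ^ 193 ^ 62 = 41

41


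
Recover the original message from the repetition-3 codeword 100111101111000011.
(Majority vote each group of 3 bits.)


Groups: 100, 111, 101, 111, 000, 011
Majority votes: 011101

011101


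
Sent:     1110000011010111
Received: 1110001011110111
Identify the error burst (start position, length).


XOR: 0000001000100000

Burst at position 6, length 5


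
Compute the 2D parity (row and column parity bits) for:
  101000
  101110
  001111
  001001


Row parities: 0000
Column parities: 000000

Row P: 0000, Col P: 000000, Corner: 0


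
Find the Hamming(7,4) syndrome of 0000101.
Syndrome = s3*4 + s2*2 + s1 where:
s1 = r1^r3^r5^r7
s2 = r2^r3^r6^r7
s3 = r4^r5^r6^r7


s1=0, s2=1, s3=0

Syndrome = 2 (error at position 2)


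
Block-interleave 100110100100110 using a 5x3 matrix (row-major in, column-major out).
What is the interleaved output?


Matrix:
  100
  110
  100
  100
  110
Read columns: 111110100100000

111110100100000


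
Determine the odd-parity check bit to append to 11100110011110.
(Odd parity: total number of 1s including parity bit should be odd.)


Number of 1s in data: 9
Parity bit: 0

0


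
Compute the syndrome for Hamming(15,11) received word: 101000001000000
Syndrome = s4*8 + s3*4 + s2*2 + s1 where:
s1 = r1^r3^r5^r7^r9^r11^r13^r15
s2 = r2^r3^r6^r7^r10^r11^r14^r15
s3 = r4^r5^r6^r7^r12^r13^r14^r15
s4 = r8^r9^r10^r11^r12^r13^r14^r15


s1=1, s2=1, s3=0, s4=1

Syndrome = 11 (error at position 11)


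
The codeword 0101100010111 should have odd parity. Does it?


Number of 1s: 7

Yes, parity is correct (7 ones)


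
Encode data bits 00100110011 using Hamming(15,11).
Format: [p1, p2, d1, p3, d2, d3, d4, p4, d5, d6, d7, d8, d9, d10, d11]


Parity bits: p1=0, p2=1, p3=1, p4=0

010101000110011


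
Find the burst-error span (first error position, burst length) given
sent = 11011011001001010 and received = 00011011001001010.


XOR: 11000000000000000

Burst at position 0, length 2


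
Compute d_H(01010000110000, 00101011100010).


XOR: 01111011010010
Count of 1s: 8

8


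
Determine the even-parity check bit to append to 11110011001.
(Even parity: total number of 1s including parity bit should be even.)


Number of 1s in data: 7
Parity bit: 1

1


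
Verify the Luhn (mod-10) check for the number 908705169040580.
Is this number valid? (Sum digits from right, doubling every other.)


Luhn sum = 52
52 mod 10 = 2

Invalid (Luhn sum mod 10 = 2)


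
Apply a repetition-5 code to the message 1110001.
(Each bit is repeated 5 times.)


Each bit -> 5 copies

11111111111111100000000000000011111


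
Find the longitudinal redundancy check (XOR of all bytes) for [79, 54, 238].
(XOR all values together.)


XOR chain: 79 ^ 54 ^ 238 = 151

151


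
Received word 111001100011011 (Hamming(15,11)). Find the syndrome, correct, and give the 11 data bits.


Syndrome = 7: error at position 7

Data: 10100011011 (corrected bit 7)


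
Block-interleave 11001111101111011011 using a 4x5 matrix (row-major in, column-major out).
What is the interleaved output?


Matrix:
  11001
  11110
  11110
  11011
Read columns: 11111111011001111001

11111111011001111001


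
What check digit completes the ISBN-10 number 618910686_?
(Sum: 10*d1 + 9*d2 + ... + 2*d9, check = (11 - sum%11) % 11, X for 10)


Weighted sum: 262
262 mod 11 = 9

Check digit: 2


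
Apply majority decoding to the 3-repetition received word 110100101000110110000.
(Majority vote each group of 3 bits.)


Groups: 110, 100, 101, 000, 110, 110, 000
Majority votes: 1010110

1010110


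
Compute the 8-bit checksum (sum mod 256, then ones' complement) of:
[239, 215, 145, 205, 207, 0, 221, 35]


Sum = 1267 mod 256 = 243
Complement = 12

12


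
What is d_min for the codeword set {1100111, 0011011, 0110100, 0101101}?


Comparing all pairs, minimum distance: 3
Can detect 2 errors, correct 1 errors

3


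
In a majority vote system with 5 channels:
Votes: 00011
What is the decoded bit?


Ones: 2 out of 5
Threshold: 3

0 (2/5 voted 1)


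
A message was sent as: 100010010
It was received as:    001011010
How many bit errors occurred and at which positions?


XOR: 101001000

3 error(s) at position(s): 0, 2, 5


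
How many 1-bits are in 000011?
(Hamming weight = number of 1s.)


Counting 1s in 000011

2


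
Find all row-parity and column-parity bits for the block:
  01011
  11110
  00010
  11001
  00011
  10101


Row parities: 101101
Column parities: 11000

Row P: 101101, Col P: 11000, Corner: 0


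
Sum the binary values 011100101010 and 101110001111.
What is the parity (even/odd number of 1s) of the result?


011100101010 = 1834
101110001111 = 2959
Sum = 4793 = 1001010111001
1s count = 7

odd parity (7 ones in 1001010111001)


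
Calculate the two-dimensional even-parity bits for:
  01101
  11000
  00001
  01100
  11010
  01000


Row parities: 101011
Column parities: 01010

Row P: 101011, Col P: 01010, Corner: 0


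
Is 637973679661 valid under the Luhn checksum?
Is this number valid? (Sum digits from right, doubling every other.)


Luhn sum = 57
57 mod 10 = 7

Invalid (Luhn sum mod 10 = 7)


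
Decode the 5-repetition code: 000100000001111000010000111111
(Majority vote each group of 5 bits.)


Groups: 00010, 00000, 01111, 00001, 00001, 11111
Majority votes: 001001

001001


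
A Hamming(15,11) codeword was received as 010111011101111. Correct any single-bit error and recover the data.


Syndrome = 14: error at position 14

Data: 01101101101 (corrected bit 14)


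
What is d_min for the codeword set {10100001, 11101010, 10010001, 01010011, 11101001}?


Comparing all pairs, minimum distance: 2
Can detect 1 errors, correct 0 errors

2


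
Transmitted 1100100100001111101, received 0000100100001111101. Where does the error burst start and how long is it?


XOR: 1100000000000000000

Burst at position 0, length 2


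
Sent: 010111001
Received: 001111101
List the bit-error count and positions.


XOR: 011000100

3 error(s) at position(s): 1, 2, 6


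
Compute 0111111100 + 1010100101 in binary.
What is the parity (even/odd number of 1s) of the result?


0111111100 = 508
1010100101 = 677
Sum = 1185 = 10010100001
1s count = 4

even parity (4 ones in 10010100001)


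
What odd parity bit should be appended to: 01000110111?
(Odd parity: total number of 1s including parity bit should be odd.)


Number of 1s in data: 6
Parity bit: 1

1


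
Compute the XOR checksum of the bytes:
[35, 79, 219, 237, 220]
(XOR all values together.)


XOR chain: 35 ^ 79 ^ 219 ^ 237 ^ 220 = 134

134


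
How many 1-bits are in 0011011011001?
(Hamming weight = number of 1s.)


Counting 1s in 0011011011001

7


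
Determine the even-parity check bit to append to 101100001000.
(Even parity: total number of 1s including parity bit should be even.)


Number of 1s in data: 4
Parity bit: 0

0


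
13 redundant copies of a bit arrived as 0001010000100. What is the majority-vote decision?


Ones: 3 out of 13
Threshold: 7

0 (3/13 voted 1)


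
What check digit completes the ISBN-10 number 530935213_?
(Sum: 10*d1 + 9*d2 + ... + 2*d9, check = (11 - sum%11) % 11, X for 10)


Weighted sum: 200
200 mod 11 = 2

Check digit: 9


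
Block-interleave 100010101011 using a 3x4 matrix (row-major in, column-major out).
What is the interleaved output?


Matrix:
  1000
  1010
  1011
Read columns: 111000011001

111000011001


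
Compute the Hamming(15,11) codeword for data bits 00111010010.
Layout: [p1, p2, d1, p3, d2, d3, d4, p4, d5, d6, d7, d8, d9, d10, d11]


Parity bits: p1=1, p2=0, p3=1, p4=1

100101111010010


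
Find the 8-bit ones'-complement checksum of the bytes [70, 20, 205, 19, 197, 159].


Sum = 670 mod 256 = 158
Complement = 97

97


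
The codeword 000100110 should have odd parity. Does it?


Number of 1s: 3

Yes, parity is correct (3 ones)


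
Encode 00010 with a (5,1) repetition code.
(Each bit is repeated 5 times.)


Each bit -> 5 copies

0000000000000001111100000


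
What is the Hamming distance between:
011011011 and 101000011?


XOR: 110011000
Count of 1s: 4

4


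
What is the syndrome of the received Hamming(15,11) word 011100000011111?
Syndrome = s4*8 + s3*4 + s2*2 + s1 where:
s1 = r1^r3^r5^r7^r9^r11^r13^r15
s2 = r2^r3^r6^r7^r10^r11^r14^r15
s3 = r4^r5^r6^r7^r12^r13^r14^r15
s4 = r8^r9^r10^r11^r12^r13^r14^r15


s1=0, s2=1, s3=1, s4=1

Syndrome = 14 (error at position 14)


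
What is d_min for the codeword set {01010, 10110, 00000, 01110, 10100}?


Comparing all pairs, minimum distance: 1
Can detect 0 errors, correct 0 errors

1


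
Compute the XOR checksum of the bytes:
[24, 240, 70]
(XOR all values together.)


XOR chain: 24 ^ 240 ^ 70 = 174

174


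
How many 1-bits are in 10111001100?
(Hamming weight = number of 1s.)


Counting 1s in 10111001100

6


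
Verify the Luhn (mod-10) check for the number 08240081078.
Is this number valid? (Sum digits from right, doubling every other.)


Luhn sum = 40
40 mod 10 = 0

Valid (Luhn sum mod 10 = 0)


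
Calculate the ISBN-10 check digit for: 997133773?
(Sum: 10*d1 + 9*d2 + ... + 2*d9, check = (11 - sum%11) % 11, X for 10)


Weighted sum: 322
322 mod 11 = 3

Check digit: 8


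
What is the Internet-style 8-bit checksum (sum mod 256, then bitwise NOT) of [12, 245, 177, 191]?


Sum = 625 mod 256 = 113
Complement = 142

142


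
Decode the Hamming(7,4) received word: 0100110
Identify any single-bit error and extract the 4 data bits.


Syndrome = 1: error at position 1

Data: 0110 (corrected bit 1)


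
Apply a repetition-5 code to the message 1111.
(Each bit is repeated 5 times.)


Each bit -> 5 copies

11111111111111111111


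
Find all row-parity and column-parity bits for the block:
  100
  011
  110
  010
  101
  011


Row parities: 100100
Column parities: 101

Row P: 100100, Col P: 101, Corner: 0


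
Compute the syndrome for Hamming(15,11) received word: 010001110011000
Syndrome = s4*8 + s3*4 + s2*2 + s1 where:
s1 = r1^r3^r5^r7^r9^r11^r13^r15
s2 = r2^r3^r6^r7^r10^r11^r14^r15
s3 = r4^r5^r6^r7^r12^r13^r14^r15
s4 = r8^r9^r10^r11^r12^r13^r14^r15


s1=0, s2=0, s3=1, s4=1

Syndrome = 12 (error at position 12)


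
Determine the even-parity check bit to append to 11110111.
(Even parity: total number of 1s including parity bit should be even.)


Number of 1s in data: 7
Parity bit: 1

1


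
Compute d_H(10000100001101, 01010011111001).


XOR: 11010111110100
Count of 1s: 9

9


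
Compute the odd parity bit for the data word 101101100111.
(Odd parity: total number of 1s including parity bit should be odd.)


Number of 1s in data: 8
Parity bit: 1

1


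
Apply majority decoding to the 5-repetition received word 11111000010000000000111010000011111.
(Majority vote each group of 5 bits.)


Groups: 11111, 00001, 00000, 00000, 11101, 00000, 11111
Majority votes: 1000101

1000101


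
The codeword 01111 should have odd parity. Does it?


Number of 1s: 4

No, parity error (4 ones)


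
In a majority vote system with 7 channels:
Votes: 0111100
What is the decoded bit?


Ones: 4 out of 7
Threshold: 4

1 (4/7 voted 1)


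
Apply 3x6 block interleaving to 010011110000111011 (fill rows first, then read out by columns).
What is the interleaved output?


Matrix:
  010011
  110000
  111011
Read columns: 011111001000101101

011111001000101101


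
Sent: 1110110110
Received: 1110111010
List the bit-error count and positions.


XOR: 0000001100

2 error(s) at position(s): 6, 7


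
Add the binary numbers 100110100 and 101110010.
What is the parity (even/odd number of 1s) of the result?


100110100 = 308
101110010 = 370
Sum = 678 = 1010100110
1s count = 5

odd parity (5 ones in 1010100110)


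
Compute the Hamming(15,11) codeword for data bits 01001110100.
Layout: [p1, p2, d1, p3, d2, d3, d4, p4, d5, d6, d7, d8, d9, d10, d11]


Parity bits: p1=0, p2=0, p3=0, p4=0

000010001110100


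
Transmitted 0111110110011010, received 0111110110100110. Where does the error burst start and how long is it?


XOR: 0000000000111100

Burst at position 10, length 4


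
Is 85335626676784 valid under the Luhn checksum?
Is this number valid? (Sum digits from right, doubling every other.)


Luhn sum = 69
69 mod 10 = 9

Invalid (Luhn sum mod 10 = 9)


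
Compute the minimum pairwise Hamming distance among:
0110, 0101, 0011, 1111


Comparing all pairs, minimum distance: 2
Can detect 1 errors, correct 0 errors

2


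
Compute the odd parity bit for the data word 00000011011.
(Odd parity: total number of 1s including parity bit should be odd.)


Number of 1s in data: 4
Parity bit: 1

1


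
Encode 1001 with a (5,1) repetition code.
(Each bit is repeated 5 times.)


Each bit -> 5 copies

11111000000000011111


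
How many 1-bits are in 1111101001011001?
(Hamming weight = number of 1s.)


Counting 1s in 1111101001011001

10


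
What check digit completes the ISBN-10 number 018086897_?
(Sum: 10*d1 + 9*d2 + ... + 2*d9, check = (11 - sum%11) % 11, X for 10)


Weighted sum: 224
224 mod 11 = 4

Check digit: 7


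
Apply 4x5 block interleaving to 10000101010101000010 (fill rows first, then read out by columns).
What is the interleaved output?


Matrix:
  10000
  10101
  01010
  00010
Read columns: 11000010010000110100

11000010010000110100


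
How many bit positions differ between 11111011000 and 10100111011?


XOR: 01011100011
Count of 1s: 6

6


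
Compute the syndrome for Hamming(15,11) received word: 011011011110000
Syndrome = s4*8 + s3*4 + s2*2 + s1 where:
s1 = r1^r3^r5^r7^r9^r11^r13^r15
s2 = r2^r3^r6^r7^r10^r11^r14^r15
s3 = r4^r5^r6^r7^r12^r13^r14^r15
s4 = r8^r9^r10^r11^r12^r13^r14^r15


s1=0, s2=1, s3=0, s4=0

Syndrome = 2 (error at position 2)


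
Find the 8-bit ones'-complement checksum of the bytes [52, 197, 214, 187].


Sum = 650 mod 256 = 138
Complement = 117

117


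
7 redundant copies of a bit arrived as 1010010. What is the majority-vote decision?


Ones: 3 out of 7
Threshold: 4

0 (3/7 voted 1)


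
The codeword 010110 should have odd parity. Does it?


Number of 1s: 3

Yes, parity is correct (3 ones)


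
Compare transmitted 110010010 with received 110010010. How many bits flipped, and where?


XOR: 000000000

0 errors (received matches sent)


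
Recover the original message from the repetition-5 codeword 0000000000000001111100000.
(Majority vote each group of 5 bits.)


Groups: 00000, 00000, 00000, 11111, 00000
Majority votes: 00010

00010


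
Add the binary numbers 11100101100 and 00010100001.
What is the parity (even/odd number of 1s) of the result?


11100101100 = 1836
00010100001 = 161
Sum = 1997 = 11111001101
1s count = 8

even parity (8 ones in 11111001101)


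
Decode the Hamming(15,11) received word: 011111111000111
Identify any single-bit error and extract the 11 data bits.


Syndrome = 12: error at position 12

Data: 11111001111 (corrected bit 12)


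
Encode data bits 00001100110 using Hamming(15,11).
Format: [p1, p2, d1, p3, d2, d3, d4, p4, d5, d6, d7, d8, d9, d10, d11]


Parity bits: p1=0, p2=0, p3=0, p4=0

000000001100110


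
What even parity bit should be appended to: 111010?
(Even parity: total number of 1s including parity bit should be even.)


Number of 1s in data: 4
Parity bit: 0

0


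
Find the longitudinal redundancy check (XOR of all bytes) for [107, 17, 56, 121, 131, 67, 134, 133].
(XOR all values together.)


XOR chain: 107 ^ 17 ^ 56 ^ 121 ^ 131 ^ 67 ^ 134 ^ 133 = 248

248


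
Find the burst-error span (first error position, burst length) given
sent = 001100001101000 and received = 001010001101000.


XOR: 000110000000000

Burst at position 3, length 2


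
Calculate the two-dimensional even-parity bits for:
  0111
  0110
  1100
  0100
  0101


Row parities: 10010
Column parities: 1100

Row P: 10010, Col P: 1100, Corner: 0


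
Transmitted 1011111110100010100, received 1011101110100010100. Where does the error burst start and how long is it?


XOR: 0000010000000000000

Burst at position 5, length 1


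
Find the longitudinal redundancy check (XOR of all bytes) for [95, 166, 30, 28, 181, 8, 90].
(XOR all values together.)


XOR chain: 95 ^ 166 ^ 30 ^ 28 ^ 181 ^ 8 ^ 90 = 28

28


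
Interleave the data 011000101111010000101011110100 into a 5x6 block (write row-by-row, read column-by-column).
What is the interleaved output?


Matrix:
  011000
  101111
  010000
  101011
  110100
Read columns: 010111010111010010010101001010

010111010111010010010101001010


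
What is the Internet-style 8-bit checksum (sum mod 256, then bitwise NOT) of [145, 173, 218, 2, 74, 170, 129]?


Sum = 911 mod 256 = 143
Complement = 112

112


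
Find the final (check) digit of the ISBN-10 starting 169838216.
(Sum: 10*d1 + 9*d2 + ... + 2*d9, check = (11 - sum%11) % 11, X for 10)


Weighted sum: 273
273 mod 11 = 9

Check digit: 2


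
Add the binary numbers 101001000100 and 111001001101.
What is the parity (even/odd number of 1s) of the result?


101001000100 = 2628
111001001101 = 3661
Sum = 6289 = 1100010010001
1s count = 5

odd parity (5 ones in 1100010010001)


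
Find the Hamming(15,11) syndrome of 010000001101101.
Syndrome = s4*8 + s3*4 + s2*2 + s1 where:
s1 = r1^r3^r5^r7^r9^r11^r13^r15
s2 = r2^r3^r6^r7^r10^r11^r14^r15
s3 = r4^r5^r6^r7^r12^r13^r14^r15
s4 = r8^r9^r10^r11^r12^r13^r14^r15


s1=1, s2=1, s3=1, s4=1

Syndrome = 15 (error at position 15)


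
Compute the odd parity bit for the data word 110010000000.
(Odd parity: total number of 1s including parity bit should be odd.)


Number of 1s in data: 3
Parity bit: 0

0


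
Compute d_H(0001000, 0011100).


XOR: 0010100
Count of 1s: 2

2


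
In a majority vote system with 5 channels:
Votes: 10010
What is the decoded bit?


Ones: 2 out of 5
Threshold: 3

0 (2/5 voted 1)


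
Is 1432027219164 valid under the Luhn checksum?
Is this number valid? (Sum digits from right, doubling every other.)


Luhn sum = 49
49 mod 10 = 9

Invalid (Luhn sum mod 10 = 9)


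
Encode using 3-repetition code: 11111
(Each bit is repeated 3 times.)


Each bit -> 3 copies

111111111111111


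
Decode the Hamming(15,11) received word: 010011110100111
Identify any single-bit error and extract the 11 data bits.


Syndrome = 8: error at position 8

Data: 01110100111 (corrected bit 8)


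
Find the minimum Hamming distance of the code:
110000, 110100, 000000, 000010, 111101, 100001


Comparing all pairs, minimum distance: 1
Can detect 0 errors, correct 0 errors

1


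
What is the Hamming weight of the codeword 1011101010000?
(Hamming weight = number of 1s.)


Counting 1s in 1011101010000

6
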